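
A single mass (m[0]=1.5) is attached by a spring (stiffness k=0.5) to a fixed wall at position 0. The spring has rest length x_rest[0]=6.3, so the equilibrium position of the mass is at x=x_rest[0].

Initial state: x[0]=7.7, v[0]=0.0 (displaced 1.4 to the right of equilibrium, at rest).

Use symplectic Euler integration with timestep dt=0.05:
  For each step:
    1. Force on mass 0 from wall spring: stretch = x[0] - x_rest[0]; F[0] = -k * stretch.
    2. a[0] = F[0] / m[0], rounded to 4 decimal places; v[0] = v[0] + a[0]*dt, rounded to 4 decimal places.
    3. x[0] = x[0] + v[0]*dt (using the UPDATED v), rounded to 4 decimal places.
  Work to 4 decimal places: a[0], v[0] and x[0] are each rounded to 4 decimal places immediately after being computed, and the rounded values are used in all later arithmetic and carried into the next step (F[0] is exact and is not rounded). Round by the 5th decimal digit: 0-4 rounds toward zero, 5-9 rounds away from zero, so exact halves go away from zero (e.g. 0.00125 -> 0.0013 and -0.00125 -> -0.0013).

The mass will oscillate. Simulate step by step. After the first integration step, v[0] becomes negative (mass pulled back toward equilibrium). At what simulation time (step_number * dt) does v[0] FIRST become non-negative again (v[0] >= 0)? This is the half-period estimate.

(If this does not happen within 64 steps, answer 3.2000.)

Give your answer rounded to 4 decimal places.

Step 0: x=[7.7000] v=[0.0000]
Step 1: x=[7.6988] v=[-0.0233]
Step 2: x=[7.6965] v=[-0.0466]
Step 3: x=[7.6930] v=[-0.0699]
Step 4: x=[7.6883] v=[-0.0931]
Step 5: x=[7.6825] v=[-0.1162]
Step 6: x=[7.6755] v=[-0.1392]
Step 7: x=[7.6674] v=[-0.1621]
Step 8: x=[7.6582] v=[-0.1849]
Step 9: x=[7.6478] v=[-0.2075]
Step 10: x=[7.6363] v=[-0.2300]
Step 11: x=[7.6237] v=[-0.2523]
Step 12: x=[7.6100] v=[-0.2744]
Step 13: x=[7.5952] v=[-0.2962]
Step 14: x=[7.5793] v=[-0.3178]
Step 15: x=[7.5623] v=[-0.3391]
Step 16: x=[7.5443] v=[-0.3601]
Step 17: x=[7.5253] v=[-0.3808]
Step 18: x=[7.5052] v=[-0.4012]
Step 19: x=[7.4841] v=[-0.4213]
Step 20: x=[7.4621] v=[-0.4410]
Step 21: x=[7.4391] v=[-0.4604]
Step 22: x=[7.4151] v=[-0.4794]
Step 23: x=[7.3902] v=[-0.4980]
Step 24: x=[7.3644] v=[-0.5162]
Step 25: x=[7.3377] v=[-0.5339]
Step 26: x=[7.3101] v=[-0.5512]
Step 27: x=[7.2817] v=[-0.5680]
Step 28: x=[7.2525] v=[-0.5844]
Step 29: x=[7.2225] v=[-0.6003]
Step 30: x=[7.1917] v=[-0.6157]
Step 31: x=[7.1602] v=[-0.6306]
Step 32: x=[7.1280] v=[-0.6449]
Step 33: x=[7.0951] v=[-0.6587]
Step 34: x=[7.0615] v=[-0.6720]
Step 35: x=[7.0273] v=[-0.6847]
Step 36: x=[6.9925] v=[-0.6968]
Step 37: x=[6.9571] v=[-0.7083]
Step 38: x=[6.9211] v=[-0.7193]
Step 39: x=[6.8846] v=[-0.7297]
Step 40: x=[6.8476] v=[-0.7394]
Step 41: x=[6.8102] v=[-0.7485]
Step 42: x=[6.7724] v=[-0.7570]
Step 43: x=[6.7342] v=[-0.7649]
Step 44: x=[6.6956] v=[-0.7721]
Step 45: x=[6.6567] v=[-0.7787]
Step 46: x=[6.6175] v=[-0.7846]
Step 47: x=[6.5780] v=[-0.7899]
Step 48: x=[6.5383] v=[-0.7945]
Step 49: x=[6.4984] v=[-0.7985]
Step 50: x=[6.4583] v=[-0.8018]
Step 51: x=[6.4181] v=[-0.8044]
Step 52: x=[6.3778] v=[-0.8064]
Step 53: x=[6.3374] v=[-0.8077]
Step 54: x=[6.2970] v=[-0.8083]
Step 55: x=[6.2566] v=[-0.8083]
Step 56: x=[6.2162] v=[-0.8076]
Step 57: x=[6.1759] v=[-0.8062]
Step 58: x=[6.1357] v=[-0.8041]
Step 59: x=[6.0956] v=[-0.8014]
Step 60: x=[6.0557] v=[-0.7980]
Step 61: x=[6.0160] v=[-0.7939]
Step 62: x=[5.9765] v=[-0.7892]
Step 63: x=[5.9373] v=[-0.7838]
Step 64: x=[5.8984] v=[-0.7778]
v[0] did not become non-negative within 64 steps; using fallback time=3.2000

Answer: 3.2000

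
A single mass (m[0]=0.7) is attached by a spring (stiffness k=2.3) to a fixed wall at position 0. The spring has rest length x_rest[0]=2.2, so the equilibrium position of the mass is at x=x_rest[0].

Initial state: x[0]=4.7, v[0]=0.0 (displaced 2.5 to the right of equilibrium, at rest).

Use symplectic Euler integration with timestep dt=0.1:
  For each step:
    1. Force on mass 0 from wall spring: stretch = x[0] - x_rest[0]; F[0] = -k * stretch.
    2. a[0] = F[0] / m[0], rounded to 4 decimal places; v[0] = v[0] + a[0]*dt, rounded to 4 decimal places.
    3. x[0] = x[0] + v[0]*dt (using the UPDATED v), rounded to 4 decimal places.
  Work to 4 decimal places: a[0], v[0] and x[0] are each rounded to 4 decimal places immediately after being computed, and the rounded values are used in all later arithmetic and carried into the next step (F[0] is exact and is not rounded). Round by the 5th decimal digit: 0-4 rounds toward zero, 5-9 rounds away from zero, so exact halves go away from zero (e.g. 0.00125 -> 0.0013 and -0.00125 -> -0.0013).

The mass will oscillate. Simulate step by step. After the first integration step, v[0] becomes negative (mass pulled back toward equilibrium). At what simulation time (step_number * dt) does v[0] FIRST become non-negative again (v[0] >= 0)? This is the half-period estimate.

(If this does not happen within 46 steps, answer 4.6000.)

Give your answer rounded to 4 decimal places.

Step 0: x=[4.7000] v=[0.0000]
Step 1: x=[4.6179] v=[-0.8214]
Step 2: x=[4.4563] v=[-1.6159]
Step 3: x=[4.2206] v=[-2.3573]
Step 4: x=[3.9185] v=[-3.0212]
Step 5: x=[3.5599] v=[-3.5859]
Step 6: x=[3.1566] v=[-4.0327]
Step 7: x=[2.7219] v=[-4.3470]
Step 8: x=[2.2701] v=[-4.5185]
Step 9: x=[1.8160] v=[-4.5415]
Step 10: x=[1.3745] v=[-4.4153]
Step 11: x=[0.9601] v=[-4.1441]
Step 12: x=[0.5864] v=[-3.7367]
Step 13: x=[0.2658] v=[-3.2065]
Step 14: x=[0.0087] v=[-2.5710]
Step 15: x=[-0.1764] v=[-1.8510]
Step 16: x=[-0.2834] v=[-1.0702]
Step 17: x=[-0.3088] v=[-0.2542]
Step 18: x=[-0.2518] v=[0.5701]
First v>=0 after going negative at step 18, time=1.8000

Answer: 1.8000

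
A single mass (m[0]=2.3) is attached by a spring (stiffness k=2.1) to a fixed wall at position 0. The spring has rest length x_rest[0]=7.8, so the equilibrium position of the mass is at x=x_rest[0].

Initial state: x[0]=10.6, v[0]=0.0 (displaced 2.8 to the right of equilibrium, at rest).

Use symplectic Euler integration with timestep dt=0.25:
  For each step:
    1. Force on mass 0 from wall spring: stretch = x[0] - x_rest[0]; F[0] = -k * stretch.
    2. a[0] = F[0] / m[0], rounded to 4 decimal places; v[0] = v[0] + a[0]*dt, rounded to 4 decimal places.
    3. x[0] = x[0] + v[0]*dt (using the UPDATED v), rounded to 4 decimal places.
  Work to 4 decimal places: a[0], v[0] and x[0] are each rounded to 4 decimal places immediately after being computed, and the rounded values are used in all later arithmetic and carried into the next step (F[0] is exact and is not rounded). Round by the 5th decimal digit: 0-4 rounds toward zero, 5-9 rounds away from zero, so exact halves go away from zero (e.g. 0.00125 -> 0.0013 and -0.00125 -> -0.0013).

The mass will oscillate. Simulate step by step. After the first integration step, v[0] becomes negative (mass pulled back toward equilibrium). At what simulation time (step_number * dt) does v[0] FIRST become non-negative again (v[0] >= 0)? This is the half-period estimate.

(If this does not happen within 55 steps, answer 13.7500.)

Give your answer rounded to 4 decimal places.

Step 0: x=[10.6000] v=[0.0000]
Step 1: x=[10.4402] v=[-0.6391]
Step 2: x=[10.1298] v=[-1.2418]
Step 3: x=[9.6864] v=[-1.7736]
Step 4: x=[9.1354] v=[-2.2042]
Step 5: x=[8.5082] v=[-2.5090]
Step 6: x=[7.8405] v=[-2.6707]
Step 7: x=[7.1705] v=[-2.6800]
Step 8: x=[6.5364] v=[-2.5363]
Step 9: x=[5.9744] v=[-2.2479]
Step 10: x=[5.5166] v=[-1.8312]
Step 11: x=[5.1891] v=[-1.3100]
Step 12: x=[5.0106] v=[-0.7140]
Step 13: x=[4.9913] v=[-0.0773]
Step 14: x=[5.1323] v=[0.5638]
First v>=0 after going negative at step 14, time=3.5000

Answer: 3.5000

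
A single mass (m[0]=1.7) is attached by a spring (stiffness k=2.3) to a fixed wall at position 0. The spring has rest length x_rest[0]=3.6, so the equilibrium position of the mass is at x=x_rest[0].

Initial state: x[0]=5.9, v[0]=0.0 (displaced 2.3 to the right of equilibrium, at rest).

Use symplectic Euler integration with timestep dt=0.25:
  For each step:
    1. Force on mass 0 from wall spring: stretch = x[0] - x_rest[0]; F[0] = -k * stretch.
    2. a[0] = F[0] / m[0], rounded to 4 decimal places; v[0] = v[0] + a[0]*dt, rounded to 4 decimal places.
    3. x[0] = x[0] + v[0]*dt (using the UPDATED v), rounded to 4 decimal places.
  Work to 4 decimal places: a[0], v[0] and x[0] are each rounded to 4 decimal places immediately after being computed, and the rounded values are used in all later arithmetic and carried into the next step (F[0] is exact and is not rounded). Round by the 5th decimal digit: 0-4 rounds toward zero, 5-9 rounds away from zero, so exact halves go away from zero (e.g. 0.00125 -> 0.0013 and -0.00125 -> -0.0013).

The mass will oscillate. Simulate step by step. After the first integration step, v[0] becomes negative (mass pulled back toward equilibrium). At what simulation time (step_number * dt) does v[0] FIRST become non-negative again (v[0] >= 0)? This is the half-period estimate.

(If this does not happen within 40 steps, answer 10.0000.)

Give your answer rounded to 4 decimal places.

Answer: 2.7500

Derivation:
Step 0: x=[5.9000] v=[0.0000]
Step 1: x=[5.7055] v=[-0.7780]
Step 2: x=[5.3330] v=[-1.4902]
Step 3: x=[4.8139] v=[-2.0764]
Step 4: x=[4.1922] v=[-2.4870]
Step 5: x=[3.5204] v=[-2.6873]
Step 6: x=[2.8553] v=[-2.6604]
Step 7: x=[2.2532] v=[-2.4085]
Step 8: x=[1.7650] v=[-1.9530]
Step 9: x=[1.4319] v=[-1.3324]
Step 10: x=[1.2821] v=[-0.5991]
Step 11: x=[1.3283] v=[0.1849]
First v>=0 after going negative at step 11, time=2.7500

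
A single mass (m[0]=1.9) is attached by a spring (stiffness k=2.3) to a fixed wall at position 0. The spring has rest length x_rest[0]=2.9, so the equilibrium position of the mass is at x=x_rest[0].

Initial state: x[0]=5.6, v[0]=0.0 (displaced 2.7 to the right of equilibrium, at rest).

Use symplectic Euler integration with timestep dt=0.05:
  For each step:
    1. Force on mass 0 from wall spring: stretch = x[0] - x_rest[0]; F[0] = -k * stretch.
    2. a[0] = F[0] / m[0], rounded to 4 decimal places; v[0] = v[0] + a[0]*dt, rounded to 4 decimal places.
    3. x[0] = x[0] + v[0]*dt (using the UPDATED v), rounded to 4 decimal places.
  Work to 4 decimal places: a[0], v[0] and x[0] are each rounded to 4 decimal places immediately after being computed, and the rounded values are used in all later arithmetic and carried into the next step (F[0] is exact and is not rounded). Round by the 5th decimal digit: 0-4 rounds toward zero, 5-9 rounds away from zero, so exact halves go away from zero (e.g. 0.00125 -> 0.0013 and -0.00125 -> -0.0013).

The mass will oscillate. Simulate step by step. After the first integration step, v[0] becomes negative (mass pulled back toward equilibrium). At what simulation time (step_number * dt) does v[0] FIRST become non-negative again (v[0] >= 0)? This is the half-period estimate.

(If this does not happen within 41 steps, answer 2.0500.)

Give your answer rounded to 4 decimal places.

Step 0: x=[5.6000] v=[0.0000]
Step 1: x=[5.5918] v=[-0.1634]
Step 2: x=[5.5755] v=[-0.3263]
Step 3: x=[5.5511] v=[-0.4882]
Step 4: x=[5.5187] v=[-0.6487]
Step 5: x=[5.4783] v=[-0.8072]
Step 6: x=[5.4301] v=[-0.9633]
Step 7: x=[5.3743] v=[-1.1164]
Step 8: x=[5.3110] v=[-1.2662]
Step 9: x=[5.2404] v=[-1.4121]
Step 10: x=[5.1627] v=[-1.5538]
Step 11: x=[5.0782] v=[-1.6908]
Step 12: x=[4.9871] v=[-1.8226]
Step 13: x=[4.8897] v=[-1.9489]
Step 14: x=[4.7862] v=[-2.0693]
Step 15: x=[4.6770] v=[-2.1835]
Step 16: x=[4.5624] v=[-2.2911]
Step 17: x=[4.4428] v=[-2.3917]
Step 18: x=[4.3185] v=[-2.4851]
Step 19: x=[4.1900] v=[-2.5710]
Step 20: x=[4.0575] v=[-2.6491]
Step 21: x=[3.9215] v=[-2.7192]
Step 22: x=[3.7825] v=[-2.7810]
Step 23: x=[3.6408] v=[-2.8344]
Step 24: x=[3.4968] v=[-2.8792]
Step 25: x=[3.3510] v=[-2.9153]
Step 26: x=[3.2039] v=[-2.9426]
Step 27: x=[3.0559] v=[-2.9610]
Step 28: x=[2.9074] v=[-2.9704]
Step 29: x=[2.7589] v=[-2.9709]
Step 30: x=[2.6108] v=[-2.9624]
Step 31: x=[2.4636] v=[-2.9449]
Step 32: x=[2.3177] v=[-2.9185]
Step 33: x=[2.1735] v=[-2.8833]
Step 34: x=[2.0315] v=[-2.8393]
Step 35: x=[1.8922] v=[-2.7867]
Step 36: x=[1.7559] v=[-2.7257]
Step 37: x=[1.6231] v=[-2.6565]
Step 38: x=[1.4941] v=[-2.5792]
Step 39: x=[1.3694] v=[-2.4941]
Step 40: x=[1.2493] v=[-2.4015]
Step 41: x=[1.1342] v=[-2.3016]
v[0] did not become non-negative within 41 steps; using fallback time=2.0500

Answer: 2.0500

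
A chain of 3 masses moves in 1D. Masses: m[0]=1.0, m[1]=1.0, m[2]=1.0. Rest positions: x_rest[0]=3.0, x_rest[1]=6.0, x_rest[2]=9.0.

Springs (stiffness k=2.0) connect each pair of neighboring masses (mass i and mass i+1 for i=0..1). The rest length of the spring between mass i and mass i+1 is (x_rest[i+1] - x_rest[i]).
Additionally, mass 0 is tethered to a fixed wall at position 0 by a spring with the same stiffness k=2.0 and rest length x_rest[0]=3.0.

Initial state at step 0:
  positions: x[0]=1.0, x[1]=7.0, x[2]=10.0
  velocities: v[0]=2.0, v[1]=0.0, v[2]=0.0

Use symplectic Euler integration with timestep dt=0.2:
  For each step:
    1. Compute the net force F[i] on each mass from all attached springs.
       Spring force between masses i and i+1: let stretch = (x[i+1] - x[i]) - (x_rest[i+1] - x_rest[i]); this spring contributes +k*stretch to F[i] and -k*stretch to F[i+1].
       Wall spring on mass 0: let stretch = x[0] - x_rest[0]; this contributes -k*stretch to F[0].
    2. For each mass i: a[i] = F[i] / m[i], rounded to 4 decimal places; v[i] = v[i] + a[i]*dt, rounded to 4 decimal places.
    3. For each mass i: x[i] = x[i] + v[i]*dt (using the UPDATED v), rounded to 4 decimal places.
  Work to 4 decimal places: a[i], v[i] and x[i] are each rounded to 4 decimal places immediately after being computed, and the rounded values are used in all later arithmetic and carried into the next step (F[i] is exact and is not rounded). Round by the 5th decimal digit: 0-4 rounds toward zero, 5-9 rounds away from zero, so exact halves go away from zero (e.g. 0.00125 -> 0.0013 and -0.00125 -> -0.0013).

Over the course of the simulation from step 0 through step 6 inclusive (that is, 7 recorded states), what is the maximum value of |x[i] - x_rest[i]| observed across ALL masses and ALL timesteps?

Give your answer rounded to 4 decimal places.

Step 0: x=[1.0000 7.0000 10.0000] v=[2.0000 0.0000 0.0000]
Step 1: x=[1.8000 6.7600 10.0000] v=[4.0000 -1.2000 0.0000]
Step 2: x=[2.8528 6.3824 9.9808] v=[5.2640 -1.8880 -0.0960]
Step 3: x=[3.9597 6.0103 9.9137] v=[5.5347 -1.8605 -0.3354]
Step 4: x=[4.9139 5.7864 9.7743] v=[4.7711 -1.1194 -0.6968]
Step 5: x=[5.5448 5.8118 9.5559] v=[3.1545 0.1268 -1.0920]
Step 6: x=[5.7535 6.1153 9.2780] v=[1.0434 1.5176 -1.3896]
Max displacement = 2.7535

Answer: 2.7535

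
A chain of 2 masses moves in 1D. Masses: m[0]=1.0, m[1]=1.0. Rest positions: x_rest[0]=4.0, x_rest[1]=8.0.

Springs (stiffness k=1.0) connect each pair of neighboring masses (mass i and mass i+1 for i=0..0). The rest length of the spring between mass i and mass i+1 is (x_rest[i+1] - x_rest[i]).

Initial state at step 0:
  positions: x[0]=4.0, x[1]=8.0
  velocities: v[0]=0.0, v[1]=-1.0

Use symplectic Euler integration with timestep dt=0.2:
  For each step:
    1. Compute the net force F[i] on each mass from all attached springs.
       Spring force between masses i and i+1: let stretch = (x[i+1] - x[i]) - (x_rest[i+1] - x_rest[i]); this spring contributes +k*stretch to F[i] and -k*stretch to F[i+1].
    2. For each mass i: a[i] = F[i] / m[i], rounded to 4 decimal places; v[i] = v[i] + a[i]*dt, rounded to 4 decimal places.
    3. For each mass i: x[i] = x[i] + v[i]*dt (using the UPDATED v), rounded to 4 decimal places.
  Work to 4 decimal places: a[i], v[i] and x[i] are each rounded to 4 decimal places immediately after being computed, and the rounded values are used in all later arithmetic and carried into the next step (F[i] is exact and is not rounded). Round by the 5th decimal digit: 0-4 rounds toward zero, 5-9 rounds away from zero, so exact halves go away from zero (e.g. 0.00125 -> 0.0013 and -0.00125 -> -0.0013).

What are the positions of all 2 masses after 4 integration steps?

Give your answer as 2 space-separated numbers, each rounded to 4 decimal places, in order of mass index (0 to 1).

Step 0: x=[4.0000 8.0000] v=[0.0000 -1.0000]
Step 1: x=[4.0000 7.8000] v=[0.0000 -1.0000]
Step 2: x=[3.9920 7.6080] v=[-0.0400 -0.9600]
Step 3: x=[3.9686 7.4314] v=[-0.1168 -0.8832]
Step 4: x=[3.9238 7.2762] v=[-0.2242 -0.7758]

Answer: 3.9238 7.2762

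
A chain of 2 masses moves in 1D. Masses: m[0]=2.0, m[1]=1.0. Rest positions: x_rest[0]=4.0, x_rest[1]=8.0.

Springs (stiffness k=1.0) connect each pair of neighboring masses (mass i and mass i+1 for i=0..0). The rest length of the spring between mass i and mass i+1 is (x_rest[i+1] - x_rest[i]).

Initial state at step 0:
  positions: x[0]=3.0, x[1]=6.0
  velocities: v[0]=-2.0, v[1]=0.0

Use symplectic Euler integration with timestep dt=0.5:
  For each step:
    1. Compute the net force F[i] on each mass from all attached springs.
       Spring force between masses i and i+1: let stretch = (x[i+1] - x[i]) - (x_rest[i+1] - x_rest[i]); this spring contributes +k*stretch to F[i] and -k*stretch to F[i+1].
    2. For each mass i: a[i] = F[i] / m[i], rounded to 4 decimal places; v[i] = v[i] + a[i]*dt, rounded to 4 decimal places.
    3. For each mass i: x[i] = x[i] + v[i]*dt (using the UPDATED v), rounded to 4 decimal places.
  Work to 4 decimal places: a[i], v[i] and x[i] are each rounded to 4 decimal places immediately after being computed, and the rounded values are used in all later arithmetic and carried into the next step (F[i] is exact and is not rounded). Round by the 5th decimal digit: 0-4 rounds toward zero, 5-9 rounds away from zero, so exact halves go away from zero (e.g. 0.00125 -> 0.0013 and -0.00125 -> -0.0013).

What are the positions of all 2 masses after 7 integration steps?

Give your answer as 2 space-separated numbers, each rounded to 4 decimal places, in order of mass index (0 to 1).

Step 0: x=[3.0000 6.0000] v=[-2.0000 0.0000]
Step 1: x=[1.8750 6.2500] v=[-2.2500 0.5000]
Step 2: x=[0.7969 6.4063] v=[-2.1563 0.3125]
Step 3: x=[-0.0801 6.1602] v=[-1.7540 -0.4922]
Step 4: x=[-0.6771 5.3540] v=[-1.1939 -1.6124]
Step 5: x=[-1.0202 4.0400] v=[-0.6861 -2.6280]
Step 6: x=[-1.2308 2.4610] v=[-0.4211 -3.1581]
Step 7: x=[-1.4799 0.9590] v=[-0.4982 -3.0040]

Answer: -1.4799 0.9590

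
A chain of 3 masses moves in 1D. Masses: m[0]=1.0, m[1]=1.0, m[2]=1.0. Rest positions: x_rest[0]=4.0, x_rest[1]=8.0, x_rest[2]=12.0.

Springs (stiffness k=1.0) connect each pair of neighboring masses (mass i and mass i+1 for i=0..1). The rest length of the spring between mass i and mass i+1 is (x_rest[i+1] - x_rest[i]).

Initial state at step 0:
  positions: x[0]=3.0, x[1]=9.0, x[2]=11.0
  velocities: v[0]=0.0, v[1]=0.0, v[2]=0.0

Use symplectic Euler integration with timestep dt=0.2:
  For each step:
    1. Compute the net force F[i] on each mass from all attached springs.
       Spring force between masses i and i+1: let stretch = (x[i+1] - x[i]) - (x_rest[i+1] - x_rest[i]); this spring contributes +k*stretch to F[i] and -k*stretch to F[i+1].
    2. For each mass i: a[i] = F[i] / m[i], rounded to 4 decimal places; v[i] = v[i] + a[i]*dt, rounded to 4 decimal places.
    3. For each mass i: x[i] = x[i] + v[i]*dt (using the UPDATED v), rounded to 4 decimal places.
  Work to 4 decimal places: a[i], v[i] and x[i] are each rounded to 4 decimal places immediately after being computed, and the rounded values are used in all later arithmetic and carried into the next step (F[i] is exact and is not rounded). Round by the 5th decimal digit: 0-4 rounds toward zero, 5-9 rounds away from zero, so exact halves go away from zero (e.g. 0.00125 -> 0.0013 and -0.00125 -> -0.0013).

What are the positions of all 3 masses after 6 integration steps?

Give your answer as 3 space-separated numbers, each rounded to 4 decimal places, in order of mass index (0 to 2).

Answer: 4.0988 6.8026 12.0988

Derivation:
Step 0: x=[3.0000 9.0000 11.0000] v=[0.0000 0.0000 0.0000]
Step 1: x=[3.0800 8.8400 11.0800] v=[0.4000 -0.8000 0.4000]
Step 2: x=[3.2304 8.5392 11.2304] v=[0.7520 -1.5040 0.7520]
Step 3: x=[3.4332 8.1337 11.4332] v=[1.0138 -2.0275 1.0138]
Step 4: x=[3.6640 7.6722 11.6640] v=[1.1539 -2.3077 1.1539]
Step 5: x=[3.8951 7.2100 11.8951] v=[1.1555 -2.3110 1.1555]
Step 6: x=[4.0988 6.8026 12.0988] v=[1.0185 -2.0370 1.0185]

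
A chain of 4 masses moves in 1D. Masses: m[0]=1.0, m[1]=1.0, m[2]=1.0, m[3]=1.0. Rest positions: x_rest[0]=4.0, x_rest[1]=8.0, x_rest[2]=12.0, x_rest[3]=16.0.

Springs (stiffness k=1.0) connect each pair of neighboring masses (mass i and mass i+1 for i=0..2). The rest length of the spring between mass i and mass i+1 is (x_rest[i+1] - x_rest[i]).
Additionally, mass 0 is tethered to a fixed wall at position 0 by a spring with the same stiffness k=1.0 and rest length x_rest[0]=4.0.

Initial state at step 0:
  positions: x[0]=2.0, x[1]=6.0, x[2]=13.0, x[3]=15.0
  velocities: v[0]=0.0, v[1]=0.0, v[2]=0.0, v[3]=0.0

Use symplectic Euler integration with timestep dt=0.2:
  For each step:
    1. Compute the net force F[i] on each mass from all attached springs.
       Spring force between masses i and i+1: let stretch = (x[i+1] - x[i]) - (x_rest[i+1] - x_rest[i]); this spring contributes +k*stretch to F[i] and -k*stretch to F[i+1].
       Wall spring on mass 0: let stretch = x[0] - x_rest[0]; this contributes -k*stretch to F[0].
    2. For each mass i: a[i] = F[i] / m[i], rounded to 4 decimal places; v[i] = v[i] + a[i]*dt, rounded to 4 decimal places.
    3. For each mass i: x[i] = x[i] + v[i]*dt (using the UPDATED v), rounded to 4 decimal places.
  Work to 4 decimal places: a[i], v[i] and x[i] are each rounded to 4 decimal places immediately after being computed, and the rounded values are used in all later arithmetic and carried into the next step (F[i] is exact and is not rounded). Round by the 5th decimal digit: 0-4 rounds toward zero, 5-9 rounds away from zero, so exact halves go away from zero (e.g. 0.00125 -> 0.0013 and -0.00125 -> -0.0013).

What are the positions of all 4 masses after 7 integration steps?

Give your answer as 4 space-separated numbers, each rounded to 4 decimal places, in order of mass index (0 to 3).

Answer: 3.9623 7.9290 9.8643 16.0972

Derivation:
Step 0: x=[2.0000 6.0000 13.0000 15.0000] v=[0.0000 0.0000 0.0000 0.0000]
Step 1: x=[2.0800 6.1200 12.8000 15.0800] v=[0.4000 0.6000 -1.0000 0.4000]
Step 2: x=[2.2384 6.3456 12.4240 15.2288] v=[0.7920 1.1280 -1.8800 0.7440]
Step 3: x=[2.4716 6.6500 11.9171 15.4254] v=[1.1658 1.5222 -2.5347 0.9830]
Step 4: x=[2.7730 6.9980 11.3398 15.6417] v=[1.5072 1.7399 -2.8865 1.0813]
Step 5: x=[3.1325 7.3507 10.7609 15.8459] v=[1.7976 1.7633 -2.8945 1.0209]
Step 6: x=[3.5354 7.6710 10.2490 16.0067] v=[2.0147 1.6017 -2.5595 0.8039]
Step 7: x=[3.9623 7.9290 9.8643 16.0972] v=[2.1347 1.2902 -1.9236 0.4524]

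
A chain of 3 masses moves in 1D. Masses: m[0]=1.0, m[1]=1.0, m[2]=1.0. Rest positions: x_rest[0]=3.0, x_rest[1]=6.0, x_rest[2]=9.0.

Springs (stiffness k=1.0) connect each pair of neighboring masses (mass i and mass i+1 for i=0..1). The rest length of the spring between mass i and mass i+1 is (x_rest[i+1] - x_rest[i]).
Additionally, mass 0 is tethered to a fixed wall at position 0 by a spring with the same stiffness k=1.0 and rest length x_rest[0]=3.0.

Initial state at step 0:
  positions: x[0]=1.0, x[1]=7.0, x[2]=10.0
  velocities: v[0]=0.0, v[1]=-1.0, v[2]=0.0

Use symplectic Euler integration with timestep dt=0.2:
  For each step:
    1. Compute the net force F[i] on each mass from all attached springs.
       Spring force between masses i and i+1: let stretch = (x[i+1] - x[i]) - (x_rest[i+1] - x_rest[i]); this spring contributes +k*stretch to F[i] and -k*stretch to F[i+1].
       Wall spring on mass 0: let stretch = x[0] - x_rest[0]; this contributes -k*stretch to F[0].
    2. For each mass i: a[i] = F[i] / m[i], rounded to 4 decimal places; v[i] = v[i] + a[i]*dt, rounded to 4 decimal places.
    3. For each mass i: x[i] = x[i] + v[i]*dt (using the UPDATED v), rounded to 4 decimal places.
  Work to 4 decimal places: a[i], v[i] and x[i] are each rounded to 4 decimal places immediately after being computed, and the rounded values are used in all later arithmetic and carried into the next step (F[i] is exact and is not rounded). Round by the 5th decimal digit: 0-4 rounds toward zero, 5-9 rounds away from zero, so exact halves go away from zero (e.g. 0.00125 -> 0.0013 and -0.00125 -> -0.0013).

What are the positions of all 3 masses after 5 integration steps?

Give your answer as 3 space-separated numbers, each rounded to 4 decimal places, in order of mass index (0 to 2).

Step 0: x=[1.0000 7.0000 10.0000] v=[0.0000 -1.0000 0.0000]
Step 1: x=[1.2000 6.6800 10.0000] v=[1.0000 -1.6000 0.0000]
Step 2: x=[1.5712 6.2736 9.9872] v=[1.8560 -2.0320 -0.0640]
Step 3: x=[2.0676 5.8276 9.9459] v=[2.4822 -2.2298 -0.2067]
Step 4: x=[2.6317 5.3960 9.8598] v=[2.8207 -2.1581 -0.4304]
Step 5: x=[3.2011 5.0324 9.7152] v=[2.8472 -1.8182 -0.7232]

Answer: 3.2011 5.0324 9.7152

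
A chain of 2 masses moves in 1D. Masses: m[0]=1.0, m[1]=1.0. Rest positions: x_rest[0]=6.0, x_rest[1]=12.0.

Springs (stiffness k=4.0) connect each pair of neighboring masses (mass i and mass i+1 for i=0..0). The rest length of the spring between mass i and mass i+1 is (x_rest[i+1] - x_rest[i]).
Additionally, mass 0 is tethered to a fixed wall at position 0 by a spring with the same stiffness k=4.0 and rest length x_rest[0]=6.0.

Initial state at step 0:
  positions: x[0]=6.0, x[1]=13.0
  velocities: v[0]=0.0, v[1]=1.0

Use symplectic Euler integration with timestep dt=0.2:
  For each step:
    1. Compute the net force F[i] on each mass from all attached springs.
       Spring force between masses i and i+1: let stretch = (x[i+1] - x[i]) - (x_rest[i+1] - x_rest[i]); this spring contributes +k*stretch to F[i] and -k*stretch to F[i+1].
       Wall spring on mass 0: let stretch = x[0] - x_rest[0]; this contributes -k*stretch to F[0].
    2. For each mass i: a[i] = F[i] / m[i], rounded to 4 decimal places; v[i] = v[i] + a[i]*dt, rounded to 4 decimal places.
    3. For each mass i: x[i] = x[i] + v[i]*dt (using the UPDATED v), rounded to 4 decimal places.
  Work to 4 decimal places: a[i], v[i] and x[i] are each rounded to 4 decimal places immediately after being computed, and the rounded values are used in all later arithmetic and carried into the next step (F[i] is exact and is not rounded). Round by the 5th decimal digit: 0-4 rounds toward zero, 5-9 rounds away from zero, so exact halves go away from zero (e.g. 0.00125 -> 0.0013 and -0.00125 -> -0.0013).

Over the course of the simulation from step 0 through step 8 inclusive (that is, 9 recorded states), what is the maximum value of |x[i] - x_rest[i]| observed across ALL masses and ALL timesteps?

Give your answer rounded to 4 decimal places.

Answer: 1.0400

Derivation:
Step 0: x=[6.0000 13.0000] v=[0.0000 1.0000]
Step 1: x=[6.1600 13.0400] v=[0.8000 0.2000]
Step 2: x=[6.4352 12.9392] v=[1.3760 -0.5040]
Step 3: x=[6.7214 12.7578] v=[1.4310 -0.9072]
Step 4: x=[6.8980 12.5705] v=[0.8830 -0.9363]
Step 5: x=[6.8785 12.4356] v=[-0.0974 -0.6743]
Step 6: x=[6.6476 12.3716] v=[-1.1545 -0.3200]
Step 7: x=[6.2689 12.3518] v=[-1.8934 -0.0992]
Step 8: x=[5.8605 12.3187] v=[-2.0422 -0.1655]
Max displacement = 1.0400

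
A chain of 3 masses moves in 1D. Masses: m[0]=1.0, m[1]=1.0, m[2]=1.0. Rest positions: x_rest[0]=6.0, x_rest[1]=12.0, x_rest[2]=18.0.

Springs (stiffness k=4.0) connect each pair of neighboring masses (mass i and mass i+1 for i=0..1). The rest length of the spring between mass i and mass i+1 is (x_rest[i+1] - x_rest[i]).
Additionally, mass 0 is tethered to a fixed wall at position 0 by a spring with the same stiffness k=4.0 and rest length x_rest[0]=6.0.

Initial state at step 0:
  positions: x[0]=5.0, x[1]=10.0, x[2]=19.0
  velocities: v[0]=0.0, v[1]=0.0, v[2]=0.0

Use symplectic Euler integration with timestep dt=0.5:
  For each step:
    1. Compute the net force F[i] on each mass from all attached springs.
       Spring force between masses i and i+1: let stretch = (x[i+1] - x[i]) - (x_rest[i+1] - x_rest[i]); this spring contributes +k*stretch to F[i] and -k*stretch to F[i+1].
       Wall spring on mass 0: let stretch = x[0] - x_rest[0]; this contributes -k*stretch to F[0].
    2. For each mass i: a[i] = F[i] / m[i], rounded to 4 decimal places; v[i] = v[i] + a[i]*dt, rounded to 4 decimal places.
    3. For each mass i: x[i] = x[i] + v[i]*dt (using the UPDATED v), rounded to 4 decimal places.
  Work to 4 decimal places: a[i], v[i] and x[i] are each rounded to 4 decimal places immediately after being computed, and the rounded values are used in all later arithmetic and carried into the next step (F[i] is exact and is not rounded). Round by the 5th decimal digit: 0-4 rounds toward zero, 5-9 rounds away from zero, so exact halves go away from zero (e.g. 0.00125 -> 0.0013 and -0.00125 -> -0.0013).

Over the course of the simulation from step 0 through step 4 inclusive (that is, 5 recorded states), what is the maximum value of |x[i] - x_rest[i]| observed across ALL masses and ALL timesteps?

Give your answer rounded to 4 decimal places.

Step 0: x=[5.0000 10.0000 19.0000] v=[0.0000 0.0000 0.0000]
Step 1: x=[5.0000 14.0000 16.0000] v=[0.0000 8.0000 -6.0000]
Step 2: x=[9.0000 11.0000 17.0000] v=[8.0000 -6.0000 2.0000]
Step 3: x=[6.0000 12.0000 18.0000] v=[-6.0000 2.0000 2.0000]
Step 4: x=[3.0000 13.0000 19.0000] v=[-6.0000 2.0000 2.0000]
Max displacement = 3.0000

Answer: 3.0000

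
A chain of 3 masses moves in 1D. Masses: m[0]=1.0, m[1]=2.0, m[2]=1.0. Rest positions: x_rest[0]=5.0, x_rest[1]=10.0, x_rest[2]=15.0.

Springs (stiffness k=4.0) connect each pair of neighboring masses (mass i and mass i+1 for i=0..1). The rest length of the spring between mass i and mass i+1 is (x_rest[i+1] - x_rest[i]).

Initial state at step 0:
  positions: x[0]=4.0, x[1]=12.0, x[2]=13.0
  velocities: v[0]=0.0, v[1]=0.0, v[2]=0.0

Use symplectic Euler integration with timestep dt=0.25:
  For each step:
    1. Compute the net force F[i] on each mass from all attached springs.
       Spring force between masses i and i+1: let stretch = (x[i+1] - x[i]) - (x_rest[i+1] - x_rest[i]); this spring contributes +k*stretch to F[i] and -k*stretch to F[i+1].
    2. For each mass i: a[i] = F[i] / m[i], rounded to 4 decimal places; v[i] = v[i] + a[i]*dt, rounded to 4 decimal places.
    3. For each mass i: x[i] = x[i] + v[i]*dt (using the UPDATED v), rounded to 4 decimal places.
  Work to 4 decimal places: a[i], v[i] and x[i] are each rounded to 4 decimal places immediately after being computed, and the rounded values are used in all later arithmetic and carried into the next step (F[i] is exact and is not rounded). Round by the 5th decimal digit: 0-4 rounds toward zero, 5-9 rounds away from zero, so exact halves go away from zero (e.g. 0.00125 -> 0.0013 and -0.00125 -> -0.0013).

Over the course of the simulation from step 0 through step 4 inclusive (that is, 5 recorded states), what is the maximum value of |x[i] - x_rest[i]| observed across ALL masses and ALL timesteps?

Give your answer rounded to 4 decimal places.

Step 0: x=[4.0000 12.0000 13.0000] v=[0.0000 0.0000 0.0000]
Step 1: x=[4.7500 11.1250 14.0000] v=[3.0000 -3.5000 4.0000]
Step 2: x=[5.8438 9.8125 15.5313] v=[4.3750 -5.2500 6.1250]
Step 3: x=[6.6797 8.7188 16.8829] v=[3.3437 -4.3750 5.4062]
Step 4: x=[6.7754 8.3907 17.4434] v=[0.3828 -1.3125 2.2421]
Max displacement = 2.4434

Answer: 2.4434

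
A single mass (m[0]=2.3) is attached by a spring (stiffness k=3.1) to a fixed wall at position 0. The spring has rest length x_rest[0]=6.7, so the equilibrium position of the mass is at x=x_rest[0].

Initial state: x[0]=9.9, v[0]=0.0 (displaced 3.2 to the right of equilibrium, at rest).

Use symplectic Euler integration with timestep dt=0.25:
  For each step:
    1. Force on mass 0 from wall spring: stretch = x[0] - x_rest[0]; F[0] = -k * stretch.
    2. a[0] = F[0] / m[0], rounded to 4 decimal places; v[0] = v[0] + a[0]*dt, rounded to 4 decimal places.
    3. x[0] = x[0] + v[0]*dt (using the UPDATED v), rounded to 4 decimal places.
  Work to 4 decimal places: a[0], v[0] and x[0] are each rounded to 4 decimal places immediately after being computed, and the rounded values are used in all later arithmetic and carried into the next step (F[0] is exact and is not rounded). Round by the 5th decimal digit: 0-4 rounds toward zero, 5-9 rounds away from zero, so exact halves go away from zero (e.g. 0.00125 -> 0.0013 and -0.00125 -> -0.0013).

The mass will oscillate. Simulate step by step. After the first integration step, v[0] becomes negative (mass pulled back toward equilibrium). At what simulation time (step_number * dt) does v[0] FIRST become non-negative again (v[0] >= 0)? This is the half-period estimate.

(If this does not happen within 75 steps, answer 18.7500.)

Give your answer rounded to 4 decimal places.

Step 0: x=[9.9000] v=[0.0000]
Step 1: x=[9.6304] v=[-1.0783]
Step 2: x=[9.1140] v=[-2.0657]
Step 3: x=[8.3942] v=[-2.8791]
Step 4: x=[7.5317] v=[-3.4500]
Step 5: x=[6.5991] v=[-3.7303]
Step 6: x=[5.6750] v=[-3.6963]
Step 7: x=[4.8373] v=[-3.3509]
Step 8: x=[4.1565] v=[-2.7233]
Step 9: x=[3.6899] v=[-1.8663]
Step 10: x=[3.4769] v=[-0.8520]
Step 11: x=[3.5354] v=[0.2341]
First v>=0 after going negative at step 11, time=2.7500

Answer: 2.7500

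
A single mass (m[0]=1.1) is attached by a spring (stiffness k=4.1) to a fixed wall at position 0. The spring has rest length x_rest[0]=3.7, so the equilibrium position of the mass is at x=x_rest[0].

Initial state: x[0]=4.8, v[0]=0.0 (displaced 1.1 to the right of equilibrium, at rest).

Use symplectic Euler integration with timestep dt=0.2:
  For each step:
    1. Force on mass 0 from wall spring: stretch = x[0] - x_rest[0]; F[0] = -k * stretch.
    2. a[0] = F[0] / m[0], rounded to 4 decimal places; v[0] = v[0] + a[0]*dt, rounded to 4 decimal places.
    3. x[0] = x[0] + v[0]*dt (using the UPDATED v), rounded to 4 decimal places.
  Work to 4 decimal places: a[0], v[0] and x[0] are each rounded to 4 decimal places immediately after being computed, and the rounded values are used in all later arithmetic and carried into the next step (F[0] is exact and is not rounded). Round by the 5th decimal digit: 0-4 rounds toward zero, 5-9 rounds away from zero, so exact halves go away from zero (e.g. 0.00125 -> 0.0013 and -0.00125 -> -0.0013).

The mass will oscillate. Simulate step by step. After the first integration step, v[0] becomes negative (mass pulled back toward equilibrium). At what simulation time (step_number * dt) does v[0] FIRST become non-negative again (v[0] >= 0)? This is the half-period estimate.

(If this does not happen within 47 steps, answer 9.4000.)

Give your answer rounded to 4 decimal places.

Answer: 1.8000

Derivation:
Step 0: x=[4.8000] v=[0.0000]
Step 1: x=[4.6360] v=[-0.8200]
Step 2: x=[4.3325] v=[-1.5177]
Step 3: x=[3.9347] v=[-1.9892]
Step 4: x=[3.5019] v=[-2.1642]
Step 5: x=[3.0986] v=[-2.0165]
Step 6: x=[2.7850] v=[-1.5682]
Step 7: x=[2.6078] v=[-0.8861]
Step 8: x=[2.5934] v=[-0.0719]
Step 9: x=[2.7440] v=[0.7530]
First v>=0 after going negative at step 9, time=1.8000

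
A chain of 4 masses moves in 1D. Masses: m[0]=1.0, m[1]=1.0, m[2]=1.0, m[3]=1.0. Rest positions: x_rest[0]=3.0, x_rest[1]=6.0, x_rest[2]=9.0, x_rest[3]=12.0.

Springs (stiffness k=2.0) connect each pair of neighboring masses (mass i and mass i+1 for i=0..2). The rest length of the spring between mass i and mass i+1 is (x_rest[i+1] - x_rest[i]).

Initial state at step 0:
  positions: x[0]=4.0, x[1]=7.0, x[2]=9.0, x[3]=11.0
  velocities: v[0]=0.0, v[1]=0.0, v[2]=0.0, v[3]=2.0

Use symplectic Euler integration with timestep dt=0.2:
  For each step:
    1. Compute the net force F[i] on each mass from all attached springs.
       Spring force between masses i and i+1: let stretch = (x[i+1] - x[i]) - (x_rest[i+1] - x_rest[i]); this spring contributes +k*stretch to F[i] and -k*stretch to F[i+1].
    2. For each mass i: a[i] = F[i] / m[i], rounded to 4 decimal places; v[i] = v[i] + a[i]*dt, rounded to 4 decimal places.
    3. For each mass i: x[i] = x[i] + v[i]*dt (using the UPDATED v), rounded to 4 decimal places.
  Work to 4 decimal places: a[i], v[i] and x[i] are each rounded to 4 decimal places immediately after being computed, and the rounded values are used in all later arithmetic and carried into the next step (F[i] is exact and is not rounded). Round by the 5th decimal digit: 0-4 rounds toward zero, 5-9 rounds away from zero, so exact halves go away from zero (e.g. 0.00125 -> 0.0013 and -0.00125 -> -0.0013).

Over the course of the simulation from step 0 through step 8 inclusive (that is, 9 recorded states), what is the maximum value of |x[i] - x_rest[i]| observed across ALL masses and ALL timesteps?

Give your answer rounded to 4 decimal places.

Answer: 2.2783

Derivation:
Step 0: x=[4.0000 7.0000 9.0000 11.0000] v=[0.0000 0.0000 0.0000 2.0000]
Step 1: x=[4.0000 6.9200 9.0000 11.4800] v=[0.0000 -0.4000 0.0000 2.4000]
Step 2: x=[3.9936 6.7728 9.0320 12.0016] v=[-0.0320 -0.7360 0.1600 2.6080]
Step 3: x=[3.9695 6.5840 9.1208 12.5256] v=[-0.1203 -0.9440 0.4442 2.6202]
Step 4: x=[3.9146 6.3890 9.2791 13.0173] v=[-0.2745 -0.9751 0.7914 2.4583]
Step 5: x=[3.8177 6.2272 9.5052 13.4499] v=[-0.4847 -0.8088 1.1306 2.1630]
Step 6: x=[3.6735 6.1349 9.7847 13.8069] v=[-0.7209 -0.4614 1.3973 1.7851]
Step 7: x=[3.4862 6.1377 10.0940 14.0821] v=[-0.9363 0.0140 1.5463 1.3762]
Step 8: x=[3.2711 6.2449 10.4058 14.2783] v=[-1.0757 0.5359 1.5590 0.9810]
Max displacement = 2.2783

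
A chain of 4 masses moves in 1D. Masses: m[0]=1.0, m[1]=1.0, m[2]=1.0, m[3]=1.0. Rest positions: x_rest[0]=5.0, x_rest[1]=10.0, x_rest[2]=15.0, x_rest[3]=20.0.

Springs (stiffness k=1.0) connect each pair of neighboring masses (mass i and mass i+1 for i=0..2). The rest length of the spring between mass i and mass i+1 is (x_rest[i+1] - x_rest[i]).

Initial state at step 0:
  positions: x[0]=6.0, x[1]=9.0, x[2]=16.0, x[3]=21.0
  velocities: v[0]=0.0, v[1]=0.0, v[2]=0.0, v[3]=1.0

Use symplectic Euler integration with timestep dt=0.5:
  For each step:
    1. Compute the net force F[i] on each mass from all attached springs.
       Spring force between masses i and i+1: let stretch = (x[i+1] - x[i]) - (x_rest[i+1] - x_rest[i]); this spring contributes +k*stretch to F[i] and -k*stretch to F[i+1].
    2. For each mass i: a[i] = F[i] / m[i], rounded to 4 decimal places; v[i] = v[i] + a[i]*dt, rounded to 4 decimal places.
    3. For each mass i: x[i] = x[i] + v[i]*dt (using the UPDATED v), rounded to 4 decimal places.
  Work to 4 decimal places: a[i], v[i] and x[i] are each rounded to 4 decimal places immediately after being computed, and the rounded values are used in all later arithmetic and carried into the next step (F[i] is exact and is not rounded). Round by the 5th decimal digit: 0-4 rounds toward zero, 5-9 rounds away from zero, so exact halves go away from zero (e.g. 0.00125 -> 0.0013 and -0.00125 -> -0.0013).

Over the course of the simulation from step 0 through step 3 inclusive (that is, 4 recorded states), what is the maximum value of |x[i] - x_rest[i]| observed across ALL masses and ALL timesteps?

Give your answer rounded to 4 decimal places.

Answer: 1.8750

Derivation:
Step 0: x=[6.0000 9.0000 16.0000 21.0000] v=[0.0000 0.0000 0.0000 1.0000]
Step 1: x=[5.5000 10.0000 15.5000 21.5000] v=[-1.0000 2.0000 -1.0000 1.0000]
Step 2: x=[4.8750 11.2500 15.1250 21.7500] v=[-1.2500 2.5000 -0.7500 0.5000]
Step 3: x=[4.5938 11.8750 15.4375 21.5938] v=[-0.5625 1.2500 0.6250 -0.3125]
Max displacement = 1.8750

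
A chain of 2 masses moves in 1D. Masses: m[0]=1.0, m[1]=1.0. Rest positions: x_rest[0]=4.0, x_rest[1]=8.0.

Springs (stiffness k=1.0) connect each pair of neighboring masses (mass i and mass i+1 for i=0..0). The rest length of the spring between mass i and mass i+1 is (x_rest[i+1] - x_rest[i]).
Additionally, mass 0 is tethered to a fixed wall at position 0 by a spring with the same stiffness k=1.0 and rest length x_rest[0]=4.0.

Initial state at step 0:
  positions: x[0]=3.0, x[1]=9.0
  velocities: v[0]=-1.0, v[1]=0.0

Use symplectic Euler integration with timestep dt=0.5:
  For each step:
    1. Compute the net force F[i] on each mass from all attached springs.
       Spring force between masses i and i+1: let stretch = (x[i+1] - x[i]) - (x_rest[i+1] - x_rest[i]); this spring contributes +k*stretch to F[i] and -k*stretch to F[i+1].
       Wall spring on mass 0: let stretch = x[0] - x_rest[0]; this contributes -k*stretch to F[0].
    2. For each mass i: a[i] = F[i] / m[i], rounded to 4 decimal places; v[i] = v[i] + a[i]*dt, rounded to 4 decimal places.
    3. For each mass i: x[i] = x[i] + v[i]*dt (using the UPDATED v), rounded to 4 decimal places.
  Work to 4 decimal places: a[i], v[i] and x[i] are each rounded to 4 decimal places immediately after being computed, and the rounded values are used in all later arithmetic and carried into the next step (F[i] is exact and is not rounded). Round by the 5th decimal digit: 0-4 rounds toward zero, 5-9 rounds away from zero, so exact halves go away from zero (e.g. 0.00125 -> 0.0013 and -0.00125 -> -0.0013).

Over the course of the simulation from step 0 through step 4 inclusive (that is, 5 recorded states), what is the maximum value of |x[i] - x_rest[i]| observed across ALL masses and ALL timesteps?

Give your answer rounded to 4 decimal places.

Step 0: x=[3.0000 9.0000] v=[-1.0000 0.0000]
Step 1: x=[3.2500 8.5000] v=[0.5000 -1.0000]
Step 2: x=[4.0000 7.6875] v=[1.5000 -1.6250]
Step 3: x=[4.6719 6.9531] v=[1.3438 -1.4688]
Step 4: x=[4.7462 6.6484] v=[0.1485 -0.6094]
Max displacement = 1.3516

Answer: 1.3516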